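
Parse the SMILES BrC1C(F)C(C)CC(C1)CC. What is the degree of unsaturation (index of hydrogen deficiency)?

1

Degree of unsaturation = (number of rings) + (number of π bonds).
Ring closures in the SMILES: 1.
π bonds: none → 0 DoU from unsaturation.
Total DoU = 1 + 0 = 1.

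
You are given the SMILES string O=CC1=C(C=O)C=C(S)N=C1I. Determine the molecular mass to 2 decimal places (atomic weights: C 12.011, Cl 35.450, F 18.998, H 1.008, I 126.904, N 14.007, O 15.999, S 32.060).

First, the molecular formula is C7H4INO2S (counting implicit H from valence).
  C: 7 × 12.011 = 84.077
  H: 4 × 1.008 = 4.032
  I: 1 × 126.904 = 126.904
  N: 1 × 14.007 = 14.007
  O: 2 × 15.999 = 31.998
  S: 1 × 32.060 = 32.060
Sum: 7×12.011 + 4×1.008 + 1×126.904 + 1×14.007 + 2×15.999 + 1×32.060 = 293.078 → 293.08 g/mol.

293.08 g/mol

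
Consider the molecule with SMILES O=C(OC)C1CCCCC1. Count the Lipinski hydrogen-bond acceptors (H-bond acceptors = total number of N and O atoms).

2

N atoms: 0; O atoms: 2.
Lipinski HBA = 0 + 2 = 2.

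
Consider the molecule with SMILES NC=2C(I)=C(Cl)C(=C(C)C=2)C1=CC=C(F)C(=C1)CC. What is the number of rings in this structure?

In SMILES, each pair of matching ring-closure digits denotes one ring-closing bond; the number of such bonds equals the number of independent rings.
Ring-closure bonds here: 2.

2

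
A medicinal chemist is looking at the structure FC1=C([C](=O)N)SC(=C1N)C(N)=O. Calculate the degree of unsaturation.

Degree of unsaturation = (number of rings) + (number of π bonds).
Ring closures in the SMILES: 1.
π bonds: 4 double bonds (each 1 DoU) → 4 DoU from unsaturation.
Total DoU = 1 + 4 = 5.

5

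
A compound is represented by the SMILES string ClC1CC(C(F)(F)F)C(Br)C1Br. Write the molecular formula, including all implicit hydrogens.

C6H6Br2ClF3

Walk through each heavy atom and fill implicit hydrogens from standard valence (C 4, N 3, O 2, S 2, halogen 1):
  atom 1: Cl (halogen, monovalent) → 0 H
  atom 2: C, bond orders sum to 3 (valence 4) → 1 H
  atom 3: C, bond orders sum to 2 (valence 4) → 2 H
  atom 4: C, bond orders sum to 3 (valence 4) → 1 H
  atom 5: C, bond orders sum to 4 (valence 4) → 0 H
  atom 6: F (halogen, monovalent) → 0 H
  atom 7: F (halogen, monovalent) → 0 H
  atom 8: F (halogen, monovalent) → 0 H
  atom 9: C, bond orders sum to 3 (valence 4) → 1 H
  atom 10: Br (halogen, monovalent) → 0 H
  atom 11: C, bond orders sum to 3 (valence 4) → 1 H
  atom 12: Br (halogen, monovalent) → 0 H
Totals → C:6, H:6, Br:2, Cl:1, F:3.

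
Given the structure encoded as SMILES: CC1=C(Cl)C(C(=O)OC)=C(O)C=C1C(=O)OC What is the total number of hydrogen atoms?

11

Walk through each heavy atom and fill implicit hydrogens from standard valence (C 4, N 3, O 2, S 2, halogen 1):
  atom 1: C, bond orders sum to 1 (valence 4) → 3 H
  atom 2: C, bond orders sum to 4 (valence 4) → 0 H
  atom 3: C, bond orders sum to 4 (valence 4) → 0 H
  atom 4: Cl (halogen, monovalent) → 0 H
  atom 5: C, bond orders sum to 4 (valence 4) → 0 H
  atom 6: C, bond orders sum to 4 (valence 4) → 0 H
  atom 7: O, bond orders sum to 2 (valence 2) → 0 H
  atom 8: O, bond orders sum to 2 (valence 2) → 0 H
  atom 9: C, bond orders sum to 1 (valence 4) → 3 H
  atom 10: C, bond orders sum to 4 (valence 4) → 0 H
  atom 11: O, bond orders sum to 1 (valence 2) → 1 H
  atom 12: C, bond orders sum to 3 (valence 4) → 1 H
  atom 13: C, bond orders sum to 4 (valence 4) → 0 H
  atom 14: C, bond orders sum to 4 (valence 4) → 0 H
  atom 15: O, bond orders sum to 2 (valence 2) → 0 H
  atom 16: O, bond orders sum to 2 (valence 2) → 0 H
  atom 17: C, bond orders sum to 1 (valence 4) → 3 H
Total hydrogens: 11.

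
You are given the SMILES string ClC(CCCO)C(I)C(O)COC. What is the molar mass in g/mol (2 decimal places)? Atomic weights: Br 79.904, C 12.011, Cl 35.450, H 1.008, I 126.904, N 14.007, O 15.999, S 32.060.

322.57 g/mol

First, the molecular formula is C8H16ClIO3 (counting implicit H from valence).
  C: 8 × 12.011 = 96.088
  Cl: 1 × 35.450 = 35.450
  H: 16 × 1.008 = 16.128
  I: 1 × 126.904 = 126.904
  O: 3 × 15.999 = 47.997
Sum: 8×12.011 + 1×35.450 + 16×1.008 + 1×126.904 + 3×15.999 = 322.567 → 322.57 g/mol.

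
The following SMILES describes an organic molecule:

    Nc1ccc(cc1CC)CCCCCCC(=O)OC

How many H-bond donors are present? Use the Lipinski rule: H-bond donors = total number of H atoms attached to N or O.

2

Donors: find every N or O and count the H atoms it carries.
  atom 1 (N): bond orders sum to 1 → 2 H
  atom 17 (O): bond orders sum to 2 → 0 H
  atom 18 (O): bond orders sum to 2 → 0 H
Lipinski HBD = 2.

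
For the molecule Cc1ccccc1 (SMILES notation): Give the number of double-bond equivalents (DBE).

4

Molecular formula: C7H8.
DoU = (2C + 2 + N − H − X) / 2, where X is the halogen count and O/S are ignored.
    = (2·7 + 2 + 0 − 8 − 0) / 2 = 8 / 2 = 4.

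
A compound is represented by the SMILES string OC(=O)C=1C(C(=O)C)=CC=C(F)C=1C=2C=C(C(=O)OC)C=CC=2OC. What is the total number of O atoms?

Scan the SMILES for O atoms (remember two-letter symbols like Cl and Br are single atoms).
Oxygen count: 6.

6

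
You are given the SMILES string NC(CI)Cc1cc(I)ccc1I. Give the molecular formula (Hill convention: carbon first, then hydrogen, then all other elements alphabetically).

C9H10I3N

Walk through each heavy atom and fill implicit hydrogens from standard valence (C 4, N 3, O 2, S 2, halogen 1); for lowercase aromatic atoms, an aromatic c carries 1 H when it has two neighbours and 0 H with three, and aromatic n carries 0 H:
  atom 1: N, bond orders sum to 1 (valence 3) → 2 H
  atom 2: C, bond orders sum to 3 (valence 4) → 1 H
  atom 3: C, bond orders sum to 2 (valence 4) → 2 H
  atom 4: I (halogen, monovalent) → 0 H
  atom 5: C, bond orders sum to 2 (valence 4) → 2 H
  atom 6: aromatic c, 3 neighbours → 0 H
  atom 7: aromatic c, 2 neighbours → 1 H
  atom 8: aromatic c, 3 neighbours → 0 H
  atom 9: I (halogen, monovalent) → 0 H
  atom 10: aromatic c, 2 neighbours → 1 H
  atom 11: aromatic c, 2 neighbours → 1 H
  atom 12: aromatic c, 3 neighbours → 0 H
  atom 13: I (halogen, monovalent) → 0 H
Totals → C:9, H:10, I:3, N:1.
In Hill order: C9H10I3N.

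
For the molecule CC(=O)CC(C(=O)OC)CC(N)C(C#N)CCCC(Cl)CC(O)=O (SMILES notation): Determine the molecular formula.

Walk through each heavy atom and fill implicit hydrogens from standard valence (C 4, N 3, O 2, S 2, halogen 1):
  atom 1: C, bond orders sum to 1 (valence 4) → 3 H
  atom 2: C, bond orders sum to 4 (valence 4) → 0 H
  atom 3: O, bond orders sum to 2 (valence 2) → 0 H
  atom 4: C, bond orders sum to 2 (valence 4) → 2 H
  atom 5: C, bond orders sum to 3 (valence 4) → 1 H
  atom 6: C, bond orders sum to 4 (valence 4) → 0 H
  atom 7: O, bond orders sum to 2 (valence 2) → 0 H
  atom 8: O, bond orders sum to 2 (valence 2) → 0 H
  atom 9: C, bond orders sum to 1 (valence 4) → 3 H
  atom 10: C, bond orders sum to 2 (valence 4) → 2 H
  atom 11: C, bond orders sum to 3 (valence 4) → 1 H
  atom 12: N, bond orders sum to 1 (valence 3) → 2 H
  atom 13: C, bond orders sum to 3 (valence 4) → 1 H
  atom 14: C, bond orders sum to 4 (valence 4) → 0 H
  atom 15: N, bond orders sum to 3 (valence 3) → 0 H
  atom 16: C, bond orders sum to 2 (valence 4) → 2 H
  atom 17: C, bond orders sum to 2 (valence 4) → 2 H
  atom 18: C, bond orders sum to 2 (valence 4) → 2 H
  atom 19: C, bond orders sum to 3 (valence 4) → 1 H
  atom 20: Cl (halogen, monovalent) → 0 H
  atom 21: C, bond orders sum to 2 (valence 4) → 2 H
  atom 22: C, bond orders sum to 4 (valence 4) → 0 H
  atom 23: O, bond orders sum to 1 (valence 2) → 1 H
  atom 24: O, bond orders sum to 2 (valence 2) → 0 H
Totals → C:16, H:25, Cl:1, N:2, O:5.
In Hill order: C16H25ClN2O5.

C16H25ClN2O5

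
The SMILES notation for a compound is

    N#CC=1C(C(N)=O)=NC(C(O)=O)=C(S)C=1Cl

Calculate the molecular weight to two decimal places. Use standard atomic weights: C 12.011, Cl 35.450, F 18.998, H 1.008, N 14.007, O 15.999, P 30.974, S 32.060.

First, the molecular formula is C8H4ClN3O3S (counting implicit H from valence).
  C: 8 × 12.011 = 96.088
  Cl: 1 × 35.450 = 35.450
  H: 4 × 1.008 = 4.032
  N: 3 × 14.007 = 42.021
  O: 3 × 15.999 = 47.997
  S: 1 × 32.060 = 32.060
Sum: 8×12.011 + 1×35.450 + 4×1.008 + 3×14.007 + 3×15.999 + 1×32.060 = 257.648 → 257.65 g/mol.

257.65 g/mol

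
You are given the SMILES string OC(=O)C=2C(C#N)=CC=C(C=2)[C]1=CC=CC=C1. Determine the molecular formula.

Walk through each heavy atom and fill implicit hydrogens from standard valence (C 4, N 3, O 2, S 2, halogen 1):
  atom 1: O, bond orders sum to 1 (valence 2) → 1 H
  atom 2: C, bond orders sum to 4 (valence 4) → 0 H
  atom 3: O, bond orders sum to 2 (valence 2) → 0 H
  atom 4: C, bond orders sum to 4 (valence 4) → 0 H
  atom 5: C, bond orders sum to 4 (valence 4) → 0 H
  atom 6: C, bond orders sum to 4 (valence 4) → 0 H
  atom 7: N, bond orders sum to 3 (valence 3) → 0 H
  atom 8: C, bond orders sum to 3 (valence 4) → 1 H
  atom 9: C, bond orders sum to 3 (valence 4) → 1 H
  atom 10: C, bond orders sum to 4 (valence 4) → 0 H
  atom 11: C, bond orders sum to 3 (valence 4) → 1 H
  atom 12: C with explicit H count 0
  atom 13: C, bond orders sum to 3 (valence 4) → 1 H
  atom 14: C, bond orders sum to 3 (valence 4) → 1 H
  atom 15: C, bond orders sum to 3 (valence 4) → 1 H
  atom 16: C, bond orders sum to 3 (valence 4) → 1 H
  atom 17: C, bond orders sum to 3 (valence 4) → 1 H
Totals → C:14, H:9, N:1, O:2.

C14H9NO2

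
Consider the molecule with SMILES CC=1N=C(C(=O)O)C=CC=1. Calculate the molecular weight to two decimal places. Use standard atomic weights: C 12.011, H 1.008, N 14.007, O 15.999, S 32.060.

First, the molecular formula is C7H7NO2 (counting implicit H from valence).
  C: 7 × 12.011 = 84.077
  H: 7 × 1.008 = 7.056
  N: 1 × 14.007 = 14.007
  O: 2 × 15.999 = 31.998
Sum: 7×12.011 + 7×1.008 + 1×14.007 + 2×15.999 = 137.138 → 137.14 g/mol.

137.14 g/mol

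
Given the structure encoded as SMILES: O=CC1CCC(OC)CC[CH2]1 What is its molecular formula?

Walk through each heavy atom and fill implicit hydrogens from standard valence (C 4, N 3, O 2, S 2, halogen 1):
  atom 1: O, bond orders sum to 2 (valence 2) → 0 H
  atom 2: C, bond orders sum to 3 (valence 4) → 1 H
  atom 3: C, bond orders sum to 3 (valence 4) → 1 H
  atom 4: C, bond orders sum to 2 (valence 4) → 2 H
  atom 5: C, bond orders sum to 2 (valence 4) → 2 H
  atom 6: C, bond orders sum to 3 (valence 4) → 1 H
  atom 7: O, bond orders sum to 2 (valence 2) → 0 H
  atom 8: C, bond orders sum to 1 (valence 4) → 3 H
  atom 9: C, bond orders sum to 2 (valence 4) → 2 H
  atom 10: C, bond orders sum to 2 (valence 4) → 2 H
  atom 11: C with explicit H count 2
Totals → C:9, H:16, O:2.

C9H16O2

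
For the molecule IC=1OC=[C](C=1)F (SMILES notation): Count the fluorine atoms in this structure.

1

Scan the SMILES for F atoms (remember two-letter symbols like Cl and Br are single atoms).
Fluorine count: 1.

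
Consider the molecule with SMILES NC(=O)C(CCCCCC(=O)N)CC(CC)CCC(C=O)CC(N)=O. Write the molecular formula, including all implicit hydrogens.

Walk through each heavy atom and fill implicit hydrogens from standard valence (C 4, N 3, O 2, S 2, halogen 1):
  atom 1: N, bond orders sum to 1 (valence 3) → 2 H
  atom 2: C, bond orders sum to 4 (valence 4) → 0 H
  atom 3: O, bond orders sum to 2 (valence 2) → 0 H
  atom 4: C, bond orders sum to 3 (valence 4) → 1 H
  atom 5: C, bond orders sum to 2 (valence 4) → 2 H
  atom 6: C, bond orders sum to 2 (valence 4) → 2 H
  atom 7: C, bond orders sum to 2 (valence 4) → 2 H
  atom 8: C, bond orders sum to 2 (valence 4) → 2 H
  atom 9: C, bond orders sum to 2 (valence 4) → 2 H
  atom 10: C, bond orders sum to 4 (valence 4) → 0 H
  atom 11: O, bond orders sum to 2 (valence 2) → 0 H
  atom 12: N, bond orders sum to 1 (valence 3) → 2 H
  atom 13: C, bond orders sum to 2 (valence 4) → 2 H
  atom 14: C, bond orders sum to 3 (valence 4) → 1 H
  atom 15: C, bond orders sum to 2 (valence 4) → 2 H
  atom 16: C, bond orders sum to 1 (valence 4) → 3 H
  atom 17: C, bond orders sum to 2 (valence 4) → 2 H
  atom 18: C, bond orders sum to 2 (valence 4) → 2 H
  atom 19: C, bond orders sum to 3 (valence 4) → 1 H
  atom 20: C, bond orders sum to 3 (valence 4) → 1 H
  atom 21: O, bond orders sum to 2 (valence 2) → 0 H
  atom 22: C, bond orders sum to 2 (valence 4) → 2 H
  atom 23: C, bond orders sum to 4 (valence 4) → 0 H
  atom 24: N, bond orders sum to 1 (valence 3) → 2 H
  atom 25: O, bond orders sum to 2 (valence 2) → 0 H
Totals → C:18, H:33, N:3, O:4.
In Hill order: C18H33N3O4.

C18H33N3O4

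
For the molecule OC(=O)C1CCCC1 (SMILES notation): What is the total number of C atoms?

Count every carbon token in the SMILES (each C, including those in ring-closure positions and inside branches).
Carbon count: 6.

6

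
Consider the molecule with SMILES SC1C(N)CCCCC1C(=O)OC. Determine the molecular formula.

C9H17NO2S

Walk through each heavy atom and fill implicit hydrogens from standard valence (C 4, N 3, O 2, S 2, halogen 1):
  atom 1: S, bond orders sum to 1 (valence 2) → 1 H
  atom 2: C, bond orders sum to 3 (valence 4) → 1 H
  atom 3: C, bond orders sum to 3 (valence 4) → 1 H
  atom 4: N, bond orders sum to 1 (valence 3) → 2 H
  atom 5: C, bond orders sum to 2 (valence 4) → 2 H
  atom 6: C, bond orders sum to 2 (valence 4) → 2 H
  atom 7: C, bond orders sum to 2 (valence 4) → 2 H
  atom 8: C, bond orders sum to 2 (valence 4) → 2 H
  atom 9: C, bond orders sum to 3 (valence 4) → 1 H
  atom 10: C, bond orders sum to 4 (valence 4) → 0 H
  atom 11: O, bond orders sum to 2 (valence 2) → 0 H
  atom 12: O, bond orders sum to 2 (valence 2) → 0 H
  atom 13: C, bond orders sum to 1 (valence 4) → 3 H
Totals → C:9, H:17, N:1, O:2, S:1.
In Hill order: C9H17NO2S.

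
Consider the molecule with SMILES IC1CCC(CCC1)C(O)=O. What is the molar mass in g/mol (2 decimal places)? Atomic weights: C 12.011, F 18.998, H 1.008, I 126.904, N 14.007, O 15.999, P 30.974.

First, the molecular formula is C8H13IO2 (counting implicit H from valence).
  C: 8 × 12.011 = 96.088
  H: 13 × 1.008 = 13.104
  I: 1 × 126.904 = 126.904
  O: 2 × 15.999 = 31.998
Sum: 8×12.011 + 13×1.008 + 1×126.904 + 2×15.999 = 268.094 → 268.09 g/mol.

268.09 g/mol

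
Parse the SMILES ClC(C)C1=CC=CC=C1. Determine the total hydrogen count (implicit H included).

Walk through each heavy atom and fill implicit hydrogens from standard valence (C 4, N 3, O 2, S 2, halogen 1):
  atom 1: Cl (halogen, monovalent) → 0 H
  atom 2: C, bond orders sum to 3 (valence 4) → 1 H
  atom 3: C, bond orders sum to 1 (valence 4) → 3 H
  atom 4: C, bond orders sum to 4 (valence 4) → 0 H
  atom 5: C, bond orders sum to 3 (valence 4) → 1 H
  atom 6: C, bond orders sum to 3 (valence 4) → 1 H
  atom 7: C, bond orders sum to 3 (valence 4) → 1 H
  atom 8: C, bond orders sum to 3 (valence 4) → 1 H
  atom 9: C, bond orders sum to 3 (valence 4) → 1 H
Total hydrogens: 9.

9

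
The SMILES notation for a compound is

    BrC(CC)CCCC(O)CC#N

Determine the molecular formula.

Walk through each heavy atom and fill implicit hydrogens from standard valence (C 4, N 3, O 2, S 2, halogen 1):
  atom 1: Br (halogen, monovalent) → 0 H
  atom 2: C, bond orders sum to 3 (valence 4) → 1 H
  atom 3: C, bond orders sum to 2 (valence 4) → 2 H
  atom 4: C, bond orders sum to 1 (valence 4) → 3 H
  atom 5: C, bond orders sum to 2 (valence 4) → 2 H
  atom 6: C, bond orders sum to 2 (valence 4) → 2 H
  atom 7: C, bond orders sum to 2 (valence 4) → 2 H
  atom 8: C, bond orders sum to 3 (valence 4) → 1 H
  atom 9: O, bond orders sum to 1 (valence 2) → 1 H
  atom 10: C, bond orders sum to 2 (valence 4) → 2 H
  atom 11: C, bond orders sum to 4 (valence 4) → 0 H
  atom 12: N, bond orders sum to 3 (valence 3) → 0 H
Totals → C:9, H:16, Br:1, N:1, O:1.

C9H16BrNO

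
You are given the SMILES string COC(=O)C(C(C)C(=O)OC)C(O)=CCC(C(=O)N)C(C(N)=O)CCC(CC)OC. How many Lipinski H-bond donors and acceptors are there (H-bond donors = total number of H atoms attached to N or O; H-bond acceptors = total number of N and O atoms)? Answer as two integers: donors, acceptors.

5, 10

Donors: find every N or O and count the H atoms it carries.
  atom 2 (O): bond orders sum to 2 → 0 H
  atom 4 (O): bond orders sum to 2 → 0 H
  atom 9 (O): bond orders sum to 2 → 0 H
  atom 10 (O): bond orders sum to 2 → 0 H
  atom 13 (O): bond orders sum to 1 → 1 H
  atom 18 (O): bond orders sum to 2 → 0 H
  atom 19 (N): bond orders sum to 1 → 2 H
  atom 22 (N): bond orders sum to 1 → 2 H
  atom 23 (O): bond orders sum to 2 → 0 H
  atom 29 (O): bond orders sum to 2 → 0 H
Lipinski HBD = 5.
Acceptors: N atoms = 2, O atoms = 8 → HBA = 10.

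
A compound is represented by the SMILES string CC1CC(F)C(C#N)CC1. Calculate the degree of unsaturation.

Molecular formula: C8H12FN.
DoU = (2C + 2 + N − H − X) / 2, where X is the halogen count and O/S are ignored.
    = (2·8 + 2 + 1 − 12 − 1) / 2 = 6 / 2 = 3.

3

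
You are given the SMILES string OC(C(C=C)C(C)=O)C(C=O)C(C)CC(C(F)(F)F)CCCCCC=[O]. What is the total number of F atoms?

3

Scan the SMILES for F atoms (remember two-letter symbols like Cl and Br are single atoms).
Fluorine count: 3.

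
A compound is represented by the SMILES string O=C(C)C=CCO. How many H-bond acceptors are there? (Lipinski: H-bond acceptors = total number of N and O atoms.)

N atoms: 0; O atoms: 2.
Lipinski HBA = 0 + 2 = 2.

2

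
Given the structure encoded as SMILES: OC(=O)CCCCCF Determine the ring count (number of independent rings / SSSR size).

In SMILES, each pair of matching ring-closure digits denotes one ring-closing bond; the number of such bonds equals the number of independent rings.
Ring-closure bonds here: 0.

0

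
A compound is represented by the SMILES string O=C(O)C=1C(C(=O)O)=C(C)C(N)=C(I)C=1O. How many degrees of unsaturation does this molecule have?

6

Degree of unsaturation = (number of rings) + (number of π bonds).
Ring closures in the SMILES: 1.
π bonds: 5 double bonds (each 1 DoU) → 5 DoU from unsaturation.
Total DoU = 1 + 5 = 6.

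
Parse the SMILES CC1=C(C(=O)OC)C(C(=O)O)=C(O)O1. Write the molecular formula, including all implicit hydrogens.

Walk through each heavy atom and fill implicit hydrogens from standard valence (C 4, N 3, O 2, S 2, halogen 1):
  atom 1: C, bond orders sum to 1 (valence 4) → 3 H
  atom 2: C, bond orders sum to 4 (valence 4) → 0 H
  atom 3: C, bond orders sum to 4 (valence 4) → 0 H
  atom 4: C, bond orders sum to 4 (valence 4) → 0 H
  atom 5: O, bond orders sum to 2 (valence 2) → 0 H
  atom 6: O, bond orders sum to 2 (valence 2) → 0 H
  atom 7: C, bond orders sum to 1 (valence 4) → 3 H
  atom 8: C, bond orders sum to 4 (valence 4) → 0 H
  atom 9: C, bond orders sum to 4 (valence 4) → 0 H
  atom 10: O, bond orders sum to 2 (valence 2) → 0 H
  atom 11: O, bond orders sum to 1 (valence 2) → 1 H
  atom 12: C, bond orders sum to 4 (valence 4) → 0 H
  atom 13: O, bond orders sum to 1 (valence 2) → 1 H
  atom 14: O, bond orders sum to 2 (valence 2) → 0 H
Totals → C:8, H:8, O:6.
In Hill order: C8H8O6.

C8H8O6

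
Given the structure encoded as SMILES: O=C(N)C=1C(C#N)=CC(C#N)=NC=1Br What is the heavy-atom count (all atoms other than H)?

14

Every atom symbol written in the SMILES (organic subset) is one heavy atom; implicit H are not written.
Heavy atoms by element → Br:1, C:8, N:4, O:1.
Total: 14.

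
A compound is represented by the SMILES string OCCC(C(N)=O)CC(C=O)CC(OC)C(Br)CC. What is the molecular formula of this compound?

C13H24BrNO4

Walk through each heavy atom and fill implicit hydrogens from standard valence (C 4, N 3, O 2, S 2, halogen 1):
  atom 1: O, bond orders sum to 1 (valence 2) → 1 H
  atom 2: C, bond orders sum to 2 (valence 4) → 2 H
  atom 3: C, bond orders sum to 2 (valence 4) → 2 H
  atom 4: C, bond orders sum to 3 (valence 4) → 1 H
  atom 5: C, bond orders sum to 4 (valence 4) → 0 H
  atom 6: N, bond orders sum to 1 (valence 3) → 2 H
  atom 7: O, bond orders sum to 2 (valence 2) → 0 H
  atom 8: C, bond orders sum to 2 (valence 4) → 2 H
  atom 9: C, bond orders sum to 3 (valence 4) → 1 H
  atom 10: C, bond orders sum to 3 (valence 4) → 1 H
  atom 11: O, bond orders sum to 2 (valence 2) → 0 H
  atom 12: C, bond orders sum to 2 (valence 4) → 2 H
  atom 13: C, bond orders sum to 3 (valence 4) → 1 H
  atom 14: O, bond orders sum to 2 (valence 2) → 0 H
  atom 15: C, bond orders sum to 1 (valence 4) → 3 H
  atom 16: C, bond orders sum to 3 (valence 4) → 1 H
  atom 17: Br (halogen, monovalent) → 0 H
  atom 18: C, bond orders sum to 2 (valence 4) → 2 H
  atom 19: C, bond orders sum to 1 (valence 4) → 3 H
Totals → C:13, H:24, Br:1, N:1, O:4.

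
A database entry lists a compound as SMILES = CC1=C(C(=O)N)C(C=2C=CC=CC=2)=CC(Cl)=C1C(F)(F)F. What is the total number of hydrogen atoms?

11

Walk through each heavy atom and fill implicit hydrogens from standard valence (C 4, N 3, O 2, S 2, halogen 1):
  atom 1: C, bond orders sum to 1 (valence 4) → 3 H
  atom 2: C, bond orders sum to 4 (valence 4) → 0 H
  atom 3: C, bond orders sum to 4 (valence 4) → 0 H
  atom 4: C, bond orders sum to 4 (valence 4) → 0 H
  atom 5: O, bond orders sum to 2 (valence 2) → 0 H
  atom 6: N, bond orders sum to 1 (valence 3) → 2 H
  atom 7: C, bond orders sum to 4 (valence 4) → 0 H
  atom 8: C, bond orders sum to 4 (valence 4) → 0 H
  atom 9: C, bond orders sum to 3 (valence 4) → 1 H
  atom 10: C, bond orders sum to 3 (valence 4) → 1 H
  atom 11: C, bond orders sum to 3 (valence 4) → 1 H
  atom 12: C, bond orders sum to 3 (valence 4) → 1 H
  atom 13: C, bond orders sum to 3 (valence 4) → 1 H
  atom 14: C, bond orders sum to 3 (valence 4) → 1 H
  atom 15: C, bond orders sum to 4 (valence 4) → 0 H
  atom 16: Cl (halogen, monovalent) → 0 H
  atom 17: C, bond orders sum to 4 (valence 4) → 0 H
  atom 18: C, bond orders sum to 4 (valence 4) → 0 H
  atom 19: F (halogen, monovalent) → 0 H
  atom 20: F (halogen, monovalent) → 0 H
  atom 21: F (halogen, monovalent) → 0 H
Total hydrogens: 11.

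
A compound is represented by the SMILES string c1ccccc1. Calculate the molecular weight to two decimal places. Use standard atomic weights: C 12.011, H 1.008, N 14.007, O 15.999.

First, the molecular formula is C6H6 (counting implicit H from valence).
  C: 6 × 12.011 = 72.066
  H: 6 × 1.008 = 6.048
Sum: 6×12.011 + 6×1.008 = 78.114 → 78.11 g/mol.

78.11 g/mol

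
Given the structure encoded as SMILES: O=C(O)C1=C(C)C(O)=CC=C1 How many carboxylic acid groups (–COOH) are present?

1

The carboxylic acid motif appears at heavy-atom position 2 in the SMILES.
Other groups present: 1 hydroxyl.
Carboxylic acid count: 1.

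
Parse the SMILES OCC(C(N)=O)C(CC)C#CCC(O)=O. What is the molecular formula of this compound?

C10H15NO4

Walk through each heavy atom and fill implicit hydrogens from standard valence (C 4, N 3, O 2, S 2, halogen 1):
  atom 1: O, bond orders sum to 1 (valence 2) → 1 H
  atom 2: C, bond orders sum to 2 (valence 4) → 2 H
  atom 3: C, bond orders sum to 3 (valence 4) → 1 H
  atom 4: C, bond orders sum to 4 (valence 4) → 0 H
  atom 5: N, bond orders sum to 1 (valence 3) → 2 H
  atom 6: O, bond orders sum to 2 (valence 2) → 0 H
  atom 7: C, bond orders sum to 3 (valence 4) → 1 H
  atom 8: C, bond orders sum to 2 (valence 4) → 2 H
  atom 9: C, bond orders sum to 1 (valence 4) → 3 H
  atom 10: C, bond orders sum to 4 (valence 4) → 0 H
  atom 11: C, bond orders sum to 4 (valence 4) → 0 H
  atom 12: C, bond orders sum to 2 (valence 4) → 2 H
  atom 13: C, bond orders sum to 4 (valence 4) → 0 H
  atom 14: O, bond orders sum to 1 (valence 2) → 1 H
  atom 15: O, bond orders sum to 2 (valence 2) → 0 H
Totals → C:10, H:15, N:1, O:4.
In Hill order: C10H15NO4.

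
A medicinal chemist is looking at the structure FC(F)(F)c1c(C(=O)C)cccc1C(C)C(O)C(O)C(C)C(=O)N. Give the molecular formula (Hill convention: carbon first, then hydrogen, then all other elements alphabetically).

C16H20F3NO4

Walk through each heavy atom and fill implicit hydrogens from standard valence (C 4, N 3, O 2, S 2, halogen 1); for lowercase aromatic atoms, an aromatic c carries 1 H when it has two neighbours and 0 H with three, and aromatic n carries 0 H:
  atom 1: F (halogen, monovalent) → 0 H
  atom 2: C, bond orders sum to 4 (valence 4) → 0 H
  atom 3: F (halogen, monovalent) → 0 H
  atom 4: F (halogen, monovalent) → 0 H
  atom 5: aromatic c, 3 neighbours → 0 H
  atom 6: aromatic c, 3 neighbours → 0 H
  atom 7: C, bond orders sum to 4 (valence 4) → 0 H
  atom 8: O, bond orders sum to 2 (valence 2) → 0 H
  atom 9: C, bond orders sum to 1 (valence 4) → 3 H
  atom 10: aromatic c, 2 neighbours → 1 H
  atom 11: aromatic c, 2 neighbours → 1 H
  atom 12: aromatic c, 2 neighbours → 1 H
  atom 13: aromatic c, 3 neighbours → 0 H
  atom 14: C, bond orders sum to 3 (valence 4) → 1 H
  atom 15: C, bond orders sum to 1 (valence 4) → 3 H
  atom 16: C, bond orders sum to 3 (valence 4) → 1 H
  atom 17: O, bond orders sum to 1 (valence 2) → 1 H
  atom 18: C, bond orders sum to 3 (valence 4) → 1 H
  atom 19: O, bond orders sum to 1 (valence 2) → 1 H
  atom 20: C, bond orders sum to 3 (valence 4) → 1 H
  atom 21: C, bond orders sum to 1 (valence 4) → 3 H
  atom 22: C, bond orders sum to 4 (valence 4) → 0 H
  atom 23: O, bond orders sum to 2 (valence 2) → 0 H
  atom 24: N, bond orders sum to 1 (valence 3) → 2 H
Totals → C:16, H:20, F:3, N:1, O:4.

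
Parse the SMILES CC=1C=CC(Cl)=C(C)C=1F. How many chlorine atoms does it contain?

Scan the SMILES for Cl atoms (remember two-letter symbols like Cl and Br are single atoms).
Chlorine count: 1.

1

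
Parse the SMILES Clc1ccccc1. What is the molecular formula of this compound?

C6H5Cl

Walk through each heavy atom and fill implicit hydrogens from standard valence (C 4, N 3, O 2, S 2, halogen 1); for lowercase aromatic atoms, an aromatic c carries 1 H when it has two neighbours and 0 H with three, and aromatic n carries 0 H:
  atom 1: Cl (halogen, monovalent) → 0 H
  atom 2: aromatic c, 3 neighbours → 0 H
  atom 3: aromatic c, 2 neighbours → 1 H
  atom 4: aromatic c, 2 neighbours → 1 H
  atom 5: aromatic c, 2 neighbours → 1 H
  atom 6: aromatic c, 2 neighbours → 1 H
  atom 7: aromatic c, 2 neighbours → 1 H
Totals → C:6, H:5, Cl:1.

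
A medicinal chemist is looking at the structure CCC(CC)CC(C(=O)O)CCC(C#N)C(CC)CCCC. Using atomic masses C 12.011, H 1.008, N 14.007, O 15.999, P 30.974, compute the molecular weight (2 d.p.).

309.49 g/mol

First, the molecular formula is C19H35NO2 (counting implicit H from valence).
  C: 19 × 12.011 = 228.209
  H: 35 × 1.008 = 35.280
  N: 1 × 14.007 = 14.007
  O: 2 × 15.999 = 31.998
Sum: 19×12.011 + 35×1.008 + 1×14.007 + 2×15.999 = 309.494 → 309.49 g/mol.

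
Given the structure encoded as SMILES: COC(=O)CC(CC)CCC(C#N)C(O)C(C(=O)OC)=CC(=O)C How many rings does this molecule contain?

0

In SMILES, each pair of matching ring-closure digits denotes one ring-closing bond; the number of such bonds equals the number of independent rings.
Ring-closure bonds here: 0.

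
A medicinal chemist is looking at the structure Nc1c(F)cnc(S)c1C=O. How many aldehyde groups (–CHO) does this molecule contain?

The aldehyde motif appears at heavy-atom position 10 in the SMILES.
Other groups present: 1 primary amine, 1 thiol.
Aldehyde count: 1.

1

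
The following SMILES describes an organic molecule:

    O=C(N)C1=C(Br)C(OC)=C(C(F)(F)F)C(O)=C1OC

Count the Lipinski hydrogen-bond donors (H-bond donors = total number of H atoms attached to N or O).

Donors: find every N or O and count the H atoms it carries.
  atom 1 (O): bond orders sum to 2 → 0 H
  atom 3 (N): bond orders sum to 1 → 2 H
  atom 8 (O): bond orders sum to 2 → 0 H
  atom 16 (O): bond orders sum to 1 → 1 H
  atom 18 (O): bond orders sum to 2 → 0 H
Lipinski HBD = 3.

3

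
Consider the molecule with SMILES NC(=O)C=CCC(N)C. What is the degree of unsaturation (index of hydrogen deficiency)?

2

Molecular formula: C6H12N2O.
DoU = (2C + 2 + N − H − X) / 2, where X is the halogen count and O/S are ignored.
    = (2·6 + 2 + 2 − 12 − 0) / 2 = 4 / 2 = 2.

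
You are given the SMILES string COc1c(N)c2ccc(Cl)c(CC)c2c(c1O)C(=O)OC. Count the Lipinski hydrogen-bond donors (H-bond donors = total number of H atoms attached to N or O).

3

Donors: find every N or O and count the H atoms it carries.
  atom 2 (O): bond orders sum to 2 → 0 H
  atom 5 (N): bond orders sum to 1 → 2 H
  atom 17 (O): bond orders sum to 1 → 1 H
  atom 19 (O): bond orders sum to 2 → 0 H
  atom 20 (O): bond orders sum to 2 → 0 H
Lipinski HBD = 3.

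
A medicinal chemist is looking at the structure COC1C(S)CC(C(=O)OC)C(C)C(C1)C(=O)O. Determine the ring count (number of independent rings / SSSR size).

In SMILES, each pair of matching ring-closure digits denotes one ring-closing bond; the number of such bonds equals the number of independent rings.
Ring-closure bonds here: 1.

1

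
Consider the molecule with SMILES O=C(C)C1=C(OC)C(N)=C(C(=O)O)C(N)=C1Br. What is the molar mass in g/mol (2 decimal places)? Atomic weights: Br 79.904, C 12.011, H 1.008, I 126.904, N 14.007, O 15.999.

303.11 g/mol

First, the molecular formula is C10H11BrN2O4 (counting implicit H from valence).
  Br: 1 × 79.904 = 79.904
  C: 10 × 12.011 = 120.110
  H: 11 × 1.008 = 11.088
  N: 2 × 14.007 = 28.014
  O: 4 × 15.999 = 63.996
Sum: 1×79.904 + 10×12.011 + 11×1.008 + 2×14.007 + 4×15.999 = 303.112 → 303.11 g/mol.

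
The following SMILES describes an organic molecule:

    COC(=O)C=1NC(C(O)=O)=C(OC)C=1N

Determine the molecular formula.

Walk through each heavy atom and fill implicit hydrogens from standard valence (C 4, N 3, O 2, S 2, halogen 1):
  atom 1: C, bond orders sum to 1 (valence 4) → 3 H
  atom 2: O, bond orders sum to 2 (valence 2) → 0 H
  atom 3: C, bond orders sum to 4 (valence 4) → 0 H
  atom 4: O, bond orders sum to 2 (valence 2) → 0 H
  atom 5: C, bond orders sum to 4 (valence 4) → 0 H
  atom 6: N, bond orders sum to 2 (valence 3) → 1 H
  atom 7: C, bond orders sum to 4 (valence 4) → 0 H
  atom 8: C, bond orders sum to 4 (valence 4) → 0 H
  atom 9: O, bond orders sum to 1 (valence 2) → 1 H
  atom 10: O, bond orders sum to 2 (valence 2) → 0 H
  atom 11: C, bond orders sum to 4 (valence 4) → 0 H
  atom 12: O, bond orders sum to 2 (valence 2) → 0 H
  atom 13: C, bond orders sum to 1 (valence 4) → 3 H
  atom 14: C, bond orders sum to 4 (valence 4) → 0 H
  atom 15: N, bond orders sum to 1 (valence 3) → 2 H
Totals → C:8, H:10, N:2, O:5.
In Hill order: C8H10N2O5.

C8H10N2O5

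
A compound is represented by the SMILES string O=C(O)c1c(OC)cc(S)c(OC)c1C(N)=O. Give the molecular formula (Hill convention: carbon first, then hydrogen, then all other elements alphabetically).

C10H11NO5S

Walk through each heavy atom and fill implicit hydrogens from standard valence (C 4, N 3, O 2, S 2, halogen 1); for lowercase aromatic atoms, an aromatic c carries 1 H when it has two neighbours and 0 H with three, and aromatic n carries 0 H:
  atom 1: O, bond orders sum to 2 (valence 2) → 0 H
  atom 2: C, bond orders sum to 4 (valence 4) → 0 H
  atom 3: O, bond orders sum to 1 (valence 2) → 1 H
  atom 4: aromatic c, 3 neighbours → 0 H
  atom 5: aromatic c, 3 neighbours → 0 H
  atom 6: O, bond orders sum to 2 (valence 2) → 0 H
  atom 7: C, bond orders sum to 1 (valence 4) → 3 H
  atom 8: aromatic c, 2 neighbours → 1 H
  atom 9: aromatic c, 3 neighbours → 0 H
  atom 10: S, bond orders sum to 1 (valence 2) → 1 H
  atom 11: aromatic c, 3 neighbours → 0 H
  atom 12: O, bond orders sum to 2 (valence 2) → 0 H
  atom 13: C, bond orders sum to 1 (valence 4) → 3 H
  atom 14: aromatic c, 3 neighbours → 0 H
  atom 15: C, bond orders sum to 4 (valence 4) → 0 H
  atom 16: N, bond orders sum to 1 (valence 3) → 2 H
  atom 17: O, bond orders sum to 2 (valence 2) → 0 H
Totals → C:10, H:11, N:1, O:5, S:1.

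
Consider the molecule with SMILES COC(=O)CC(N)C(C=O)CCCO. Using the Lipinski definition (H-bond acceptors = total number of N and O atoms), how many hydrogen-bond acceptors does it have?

5

N atoms: 1; O atoms: 4.
Lipinski HBA = 1 + 4 = 5.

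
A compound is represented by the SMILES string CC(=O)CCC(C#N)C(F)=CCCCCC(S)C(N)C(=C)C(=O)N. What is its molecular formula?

Walk through each heavy atom and fill implicit hydrogens from standard valence (C 4, N 3, O 2, S 2, halogen 1):
  atom 1: C, bond orders sum to 1 (valence 4) → 3 H
  atom 2: C, bond orders sum to 4 (valence 4) → 0 H
  atom 3: O, bond orders sum to 2 (valence 2) → 0 H
  atom 4: C, bond orders sum to 2 (valence 4) → 2 H
  atom 5: C, bond orders sum to 2 (valence 4) → 2 H
  atom 6: C, bond orders sum to 3 (valence 4) → 1 H
  atom 7: C, bond orders sum to 4 (valence 4) → 0 H
  atom 8: N, bond orders sum to 3 (valence 3) → 0 H
  atom 9: C, bond orders sum to 4 (valence 4) → 0 H
  atom 10: F (halogen, monovalent) → 0 H
  atom 11: C, bond orders sum to 3 (valence 4) → 1 H
  atom 12: C, bond orders sum to 2 (valence 4) → 2 H
  atom 13: C, bond orders sum to 2 (valence 4) → 2 H
  atom 14: C, bond orders sum to 2 (valence 4) → 2 H
  atom 15: C, bond orders sum to 2 (valence 4) → 2 H
  atom 16: C, bond orders sum to 3 (valence 4) → 1 H
  atom 17: S, bond orders sum to 1 (valence 2) → 1 H
  atom 18: C, bond orders sum to 3 (valence 4) → 1 H
  atom 19: N, bond orders sum to 1 (valence 3) → 2 H
  atom 20: C, bond orders sum to 4 (valence 4) → 0 H
  atom 21: C, bond orders sum to 2 (valence 4) → 2 H
  atom 22: C, bond orders sum to 4 (valence 4) → 0 H
  atom 23: O, bond orders sum to 2 (valence 2) → 0 H
  atom 24: N, bond orders sum to 1 (valence 3) → 2 H
Totals → C:17, H:26, F:1, N:3, O:2, S:1.

C17H26FN3O2S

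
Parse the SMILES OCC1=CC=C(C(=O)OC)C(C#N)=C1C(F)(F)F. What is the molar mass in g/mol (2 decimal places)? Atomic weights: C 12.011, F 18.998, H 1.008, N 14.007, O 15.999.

First, the molecular formula is C11H8F3NO3 (counting implicit H from valence).
  C: 11 × 12.011 = 132.121
  F: 3 × 18.998 = 56.994
  H: 8 × 1.008 = 8.064
  N: 1 × 14.007 = 14.007
  O: 3 × 15.999 = 47.997
Sum: 11×12.011 + 3×18.998 + 8×1.008 + 1×14.007 + 3×15.999 = 259.183 → 259.18 g/mol.

259.18 g/mol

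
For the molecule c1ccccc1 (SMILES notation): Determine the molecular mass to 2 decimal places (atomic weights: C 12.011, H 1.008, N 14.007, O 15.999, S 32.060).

First, the molecular formula is C6H6 (counting implicit H from valence).
  C: 6 × 12.011 = 72.066
  H: 6 × 1.008 = 6.048
Sum: 6×12.011 + 6×1.008 = 78.114 → 78.11 g/mol.

78.11 g/mol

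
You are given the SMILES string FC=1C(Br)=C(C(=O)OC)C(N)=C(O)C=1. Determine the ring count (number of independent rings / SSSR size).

In SMILES, each pair of matching ring-closure digits denotes one ring-closing bond; the number of such bonds equals the number of independent rings.
Ring-closure bonds here: 1.

1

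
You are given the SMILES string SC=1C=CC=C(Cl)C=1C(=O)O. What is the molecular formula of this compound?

C7H5ClO2S

Walk through each heavy atom and fill implicit hydrogens from standard valence (C 4, N 3, O 2, S 2, halogen 1):
  atom 1: S, bond orders sum to 1 (valence 2) → 1 H
  atom 2: C, bond orders sum to 4 (valence 4) → 0 H
  atom 3: C, bond orders sum to 3 (valence 4) → 1 H
  atom 4: C, bond orders sum to 3 (valence 4) → 1 H
  atom 5: C, bond orders sum to 3 (valence 4) → 1 H
  atom 6: C, bond orders sum to 4 (valence 4) → 0 H
  atom 7: Cl (halogen, monovalent) → 0 H
  atom 8: C, bond orders sum to 4 (valence 4) → 0 H
  atom 9: C, bond orders sum to 4 (valence 4) → 0 H
  atom 10: O, bond orders sum to 2 (valence 2) → 0 H
  atom 11: O, bond orders sum to 1 (valence 2) → 1 H
Totals → C:7, H:5, Cl:1, O:2, S:1.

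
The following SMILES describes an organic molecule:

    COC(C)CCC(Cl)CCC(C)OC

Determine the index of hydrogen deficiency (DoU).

0

Molecular formula: C11H23ClO2.
DoU = (2C + 2 + N − H − X) / 2, where X is the halogen count and O/S are ignored.
    = (2·11 + 2 + 0 − 23 − 1) / 2 = 0 / 2 = 0.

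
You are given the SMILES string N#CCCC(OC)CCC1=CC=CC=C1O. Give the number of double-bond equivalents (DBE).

Molecular formula: C13H17NO2.
DoU = (2C + 2 + N − H − X) / 2, where X is the halogen count and O/S are ignored.
    = (2·13 + 2 + 1 − 17 − 0) / 2 = 12 / 2 = 6.

6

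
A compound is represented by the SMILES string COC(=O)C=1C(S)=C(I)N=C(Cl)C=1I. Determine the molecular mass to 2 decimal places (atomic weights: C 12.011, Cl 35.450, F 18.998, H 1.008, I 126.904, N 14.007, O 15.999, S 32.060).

455.43 g/mol

First, the molecular formula is C7H4ClI2NO2S (counting implicit H from valence).
  C: 7 × 12.011 = 84.077
  Cl: 1 × 35.450 = 35.450
  H: 4 × 1.008 = 4.032
  I: 2 × 126.904 = 253.808
  N: 1 × 14.007 = 14.007
  O: 2 × 15.999 = 31.998
  S: 1 × 32.060 = 32.060
Sum: 7×12.011 + 1×35.450 + 4×1.008 + 2×126.904 + 1×14.007 + 2×15.999 + 1×32.060 = 455.432 → 455.43 g/mol.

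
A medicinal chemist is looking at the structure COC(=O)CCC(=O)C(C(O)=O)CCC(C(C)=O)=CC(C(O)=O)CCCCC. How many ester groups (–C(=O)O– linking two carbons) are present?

The ester motif appears at heavy-atom position 3 in the SMILES.
Other groups present: 1 alkene, 2 carboxylic acid, 2 ketone.
Ester count: 1.

1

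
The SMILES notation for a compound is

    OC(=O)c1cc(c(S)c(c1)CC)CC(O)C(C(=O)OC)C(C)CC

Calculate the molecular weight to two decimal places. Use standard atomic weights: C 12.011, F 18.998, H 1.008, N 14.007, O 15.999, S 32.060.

354.46 g/mol

First, the molecular formula is C18H26O5S (counting implicit H from valence).
  C: 18 × 12.011 = 216.198
  H: 26 × 1.008 = 26.208
  O: 5 × 15.999 = 79.995
  S: 1 × 32.060 = 32.060
Sum: 18×12.011 + 26×1.008 + 5×15.999 + 1×32.060 = 354.461 → 354.46 g/mol.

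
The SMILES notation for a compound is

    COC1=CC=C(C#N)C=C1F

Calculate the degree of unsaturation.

6

Molecular formula: C8H6FNO.
DoU = (2C + 2 + N − H − X) / 2, where X is the halogen count and O/S are ignored.
    = (2·8 + 2 + 1 − 6 − 1) / 2 = 12 / 2 = 6.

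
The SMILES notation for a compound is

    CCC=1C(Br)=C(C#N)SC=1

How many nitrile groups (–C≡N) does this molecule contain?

1

The nitrile motif appears at heavy-atom position 7 in the SMILES.
Nitrile count: 1.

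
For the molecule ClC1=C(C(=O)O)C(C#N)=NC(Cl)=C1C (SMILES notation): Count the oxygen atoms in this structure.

2

Scan the SMILES for O atoms (remember two-letter symbols like Cl and Br are single atoms).
Oxygen count: 2.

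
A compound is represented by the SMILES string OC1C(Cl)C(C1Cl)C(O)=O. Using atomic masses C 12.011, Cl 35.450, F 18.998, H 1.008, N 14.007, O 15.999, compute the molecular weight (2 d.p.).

185.00 g/mol

First, the molecular formula is C5H6Cl2O3 (counting implicit H from valence).
  C: 5 × 12.011 = 60.055
  Cl: 2 × 35.450 = 70.900
  H: 6 × 1.008 = 6.048
  O: 3 × 15.999 = 47.997
Sum: 5×12.011 + 2×35.450 + 6×1.008 + 3×15.999 = 185.000 → 185.00 g/mol.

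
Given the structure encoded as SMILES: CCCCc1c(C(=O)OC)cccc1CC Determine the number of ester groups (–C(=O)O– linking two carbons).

The ester motif appears at heavy-atom position 7 in the SMILES.
Ester count: 1.

1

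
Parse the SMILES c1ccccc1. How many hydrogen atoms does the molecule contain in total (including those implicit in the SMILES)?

Walk through each heavy atom and fill implicit hydrogens from standard valence (C 4, N 3, O 2, S 2, halogen 1); for lowercase aromatic atoms, an aromatic c carries 1 H when it has two neighbours and 0 H with three, and aromatic n carries 0 H:
  atom 1: aromatic c, 2 neighbours → 1 H
  atom 2: aromatic c, 2 neighbours → 1 H
  atom 3: aromatic c, 2 neighbours → 1 H
  atom 4: aromatic c, 2 neighbours → 1 H
  atom 5: aromatic c, 2 neighbours → 1 H
  atom 6: aromatic c, 2 neighbours → 1 H
Total hydrogens: 6.

6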